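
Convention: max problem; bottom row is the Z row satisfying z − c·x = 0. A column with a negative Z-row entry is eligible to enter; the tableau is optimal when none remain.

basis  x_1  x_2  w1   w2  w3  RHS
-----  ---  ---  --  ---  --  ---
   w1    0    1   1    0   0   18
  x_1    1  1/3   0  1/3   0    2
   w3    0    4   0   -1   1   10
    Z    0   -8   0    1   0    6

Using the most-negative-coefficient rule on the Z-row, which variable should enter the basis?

Negative Z-row entries: x_2: -8.
The most negative is -8 in column x_2, so x_2 enters.

x_2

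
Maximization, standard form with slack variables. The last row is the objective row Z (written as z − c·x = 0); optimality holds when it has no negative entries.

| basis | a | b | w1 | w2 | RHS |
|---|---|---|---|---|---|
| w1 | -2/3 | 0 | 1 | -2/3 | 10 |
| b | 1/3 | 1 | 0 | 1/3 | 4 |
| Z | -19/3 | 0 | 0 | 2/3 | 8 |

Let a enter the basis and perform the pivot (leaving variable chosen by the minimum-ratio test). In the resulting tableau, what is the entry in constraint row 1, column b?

2

Ratio test on column a — row 1: entry -2/3 ≤ 0; row 2: 4/(1/3) = 12. Minimum is 12 at row 2 (b leaves); pivot element 1/3.
Divide row 2 by 1/3; eliminate column a from the other rows.
Row 1 update in column b: 0 − (-2/3)·3 = 2.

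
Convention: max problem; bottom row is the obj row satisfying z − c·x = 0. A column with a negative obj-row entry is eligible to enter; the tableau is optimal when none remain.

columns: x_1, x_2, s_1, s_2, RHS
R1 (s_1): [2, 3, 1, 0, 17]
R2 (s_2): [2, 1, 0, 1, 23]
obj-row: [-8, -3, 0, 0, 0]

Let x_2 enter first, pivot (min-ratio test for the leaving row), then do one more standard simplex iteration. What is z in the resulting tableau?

Ratio test on column x_2 — row 1: 17/3 = 17/3; row 2: 23/1 = 23. Minimum is 17/3 at row 1 (s_1 leaves); pivot element 3.
Pivot on row 1; the obj-row RHS becomes 0 − (-3)·(17/3) = 17.
Next entering variable (most negative obj-row entry -6): x_1.
Ratio test on column x_1 — row 1: (17/3)/(2/3) = 17/2; row 2: (52/3)/(4/3) = 13. Minimum is 17/2 at row 1 (x_2 leaves); pivot element 2/3.
After the second pivot the obj-row RHS is 17 − (-6)·(17/2) = 68.

68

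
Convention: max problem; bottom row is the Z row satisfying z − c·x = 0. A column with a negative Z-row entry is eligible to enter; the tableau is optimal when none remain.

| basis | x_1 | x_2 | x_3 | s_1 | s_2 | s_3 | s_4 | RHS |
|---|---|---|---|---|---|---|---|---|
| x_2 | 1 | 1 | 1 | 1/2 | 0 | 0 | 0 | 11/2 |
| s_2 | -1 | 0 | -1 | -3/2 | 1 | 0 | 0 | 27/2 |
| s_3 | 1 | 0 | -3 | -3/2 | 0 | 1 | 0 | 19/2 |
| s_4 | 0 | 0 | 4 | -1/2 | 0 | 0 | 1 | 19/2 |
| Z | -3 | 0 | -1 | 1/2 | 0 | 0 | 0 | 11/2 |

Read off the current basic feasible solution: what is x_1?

x_1 is not in the basis, so in the current basic feasible solution x_1 = 0.

0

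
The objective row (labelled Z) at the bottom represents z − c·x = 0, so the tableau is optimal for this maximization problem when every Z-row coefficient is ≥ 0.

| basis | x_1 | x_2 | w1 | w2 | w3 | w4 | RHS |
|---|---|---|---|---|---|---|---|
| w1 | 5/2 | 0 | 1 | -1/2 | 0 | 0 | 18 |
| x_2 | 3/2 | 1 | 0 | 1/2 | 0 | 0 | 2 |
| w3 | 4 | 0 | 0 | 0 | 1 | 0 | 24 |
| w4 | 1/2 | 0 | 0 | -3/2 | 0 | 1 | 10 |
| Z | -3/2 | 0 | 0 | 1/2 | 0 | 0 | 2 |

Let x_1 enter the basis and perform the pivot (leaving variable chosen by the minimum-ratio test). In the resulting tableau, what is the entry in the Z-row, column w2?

Ratio test on column x_1 — row 1: 18/(5/2) = 36/5; row 2: 2/(3/2) = 4/3; row 3: 24/4 = 6; row 4: 10/(1/2) = 20. Minimum is 4/3 at row 2 (x_2 leaves); pivot element 3/2.
Divide row 2 by 3/2; eliminate column x_1 from the other rows.
Z-row update in column w2: 1/2 − (-3/2)·(1/3) = 1.

1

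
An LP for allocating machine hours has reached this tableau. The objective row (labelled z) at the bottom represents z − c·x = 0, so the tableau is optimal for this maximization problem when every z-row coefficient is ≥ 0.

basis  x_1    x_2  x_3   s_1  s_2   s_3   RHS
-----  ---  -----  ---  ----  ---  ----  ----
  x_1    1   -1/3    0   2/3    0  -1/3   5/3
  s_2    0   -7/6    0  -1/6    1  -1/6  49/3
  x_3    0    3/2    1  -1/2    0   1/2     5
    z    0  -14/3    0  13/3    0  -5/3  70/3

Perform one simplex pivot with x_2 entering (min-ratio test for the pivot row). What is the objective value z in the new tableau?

Ratio test on column x_2 — row 1: entry -1/3 ≤ 0; row 2: entry -7/6 ≤ 0; row 3: 5/(3/2) = 10/3. Minimum is 10/3 at row 3 (x_3 leaves); pivot element 3/2.
Pivot on row 3; the z-row RHS becomes 70/3 − (-14/3)·(10/3) = 350/9.

350/9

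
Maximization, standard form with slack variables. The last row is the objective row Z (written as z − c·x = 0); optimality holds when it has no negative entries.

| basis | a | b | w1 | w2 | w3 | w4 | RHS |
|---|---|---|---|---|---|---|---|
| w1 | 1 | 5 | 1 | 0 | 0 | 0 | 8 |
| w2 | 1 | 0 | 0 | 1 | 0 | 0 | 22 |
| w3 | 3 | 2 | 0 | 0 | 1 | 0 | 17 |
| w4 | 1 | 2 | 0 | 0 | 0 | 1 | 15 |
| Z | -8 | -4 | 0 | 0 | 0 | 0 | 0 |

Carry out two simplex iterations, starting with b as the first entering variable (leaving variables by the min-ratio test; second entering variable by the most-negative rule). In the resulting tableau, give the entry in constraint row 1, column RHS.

Ratio test on column b — row 1: 8/5 = 8/5; row 2: entry 0 ≤ 0; row 3: 17/2 = 17/2; row 4: 15/2 = 15/2. Minimum is 8/5 at row 1 (w1 leaves); pivot element 5.
Divide row 1 by 5; eliminate column b from the other rows.
Second iteration: most negative Z-row entry is -36/5 in column a, so a enters.
Ratio test on column a — row 1: (8/5)/(1/5) = 8; row 2: 22/1 = 22; row 3: (69/5)/(13/5) = 69/13; row 4: (59/5)/(3/5) = 59/3. Minimum is 69/13 at row 3 (w3 leaves); pivot element 13/5.
Divide row 3 by 13/5; eliminate column a from the other rows.
After both pivots, the entry at constraint row 1, column RHS is 7/13.

7/13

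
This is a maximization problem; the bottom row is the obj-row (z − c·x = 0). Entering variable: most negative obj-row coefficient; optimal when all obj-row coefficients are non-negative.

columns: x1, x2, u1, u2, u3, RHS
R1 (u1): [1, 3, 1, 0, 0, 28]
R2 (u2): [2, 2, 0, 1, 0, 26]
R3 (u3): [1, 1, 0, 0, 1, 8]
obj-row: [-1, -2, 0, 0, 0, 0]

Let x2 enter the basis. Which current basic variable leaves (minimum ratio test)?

Column x2 entries and ratios — u1: 28/3 = 28/3; u2: 26/2 = 13; u3: 8/1 = 8.
Smallest ratio is 8 in the row of u3, so u3 leaves.

u3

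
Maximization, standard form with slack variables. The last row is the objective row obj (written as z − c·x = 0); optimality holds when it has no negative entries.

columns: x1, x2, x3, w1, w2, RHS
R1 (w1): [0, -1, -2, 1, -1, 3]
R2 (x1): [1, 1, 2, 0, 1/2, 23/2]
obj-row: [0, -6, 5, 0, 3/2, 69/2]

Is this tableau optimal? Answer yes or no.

The obj-row has a negative entry -6 in column x2, so it is not optimal.

no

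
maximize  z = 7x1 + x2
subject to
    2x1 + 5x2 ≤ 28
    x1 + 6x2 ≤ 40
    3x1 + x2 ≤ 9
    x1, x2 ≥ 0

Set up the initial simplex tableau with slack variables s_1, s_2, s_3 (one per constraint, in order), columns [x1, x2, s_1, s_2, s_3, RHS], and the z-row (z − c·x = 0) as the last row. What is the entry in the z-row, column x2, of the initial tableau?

The z-row carries the negated objective coefficients: the x2 entry is -1.

-1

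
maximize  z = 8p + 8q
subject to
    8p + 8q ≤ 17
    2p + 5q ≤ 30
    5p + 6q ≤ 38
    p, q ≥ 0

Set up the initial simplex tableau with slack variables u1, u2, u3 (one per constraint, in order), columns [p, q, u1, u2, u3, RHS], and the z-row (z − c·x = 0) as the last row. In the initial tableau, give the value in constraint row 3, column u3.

1

Slack u3 belongs to constraint 3; its column is the unit vector e_3, so the entry in row 3 is 1.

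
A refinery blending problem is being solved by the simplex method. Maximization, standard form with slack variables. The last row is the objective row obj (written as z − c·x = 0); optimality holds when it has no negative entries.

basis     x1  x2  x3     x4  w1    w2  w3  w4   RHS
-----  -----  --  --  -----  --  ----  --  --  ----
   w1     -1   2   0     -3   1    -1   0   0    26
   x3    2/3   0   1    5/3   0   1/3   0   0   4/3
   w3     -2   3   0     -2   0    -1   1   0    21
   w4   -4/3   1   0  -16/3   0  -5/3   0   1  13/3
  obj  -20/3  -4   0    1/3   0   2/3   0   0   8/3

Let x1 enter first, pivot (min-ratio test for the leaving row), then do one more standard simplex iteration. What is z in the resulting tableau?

44

Ratio test on column x1 — row 1: entry -1 ≤ 0; row 2: (4/3)/(2/3) = 2; row 3: entry -2 ≤ 0; row 4: entry -4/3 ≤ 0. Minimum is 2 at row 2 (x3 leaves); pivot element 2/3.
Pivot on row 2; the obj-row RHS becomes 8/3 − (-20/3)·2 = 16.
Next entering variable (most negative obj-row entry -4): x2.
Ratio test on column x2 — row 1: 28/2 = 14; row 2: entry 0 ≤ 0; row 3: 25/3 = 25/3; row 4: 7/1 = 7. Minimum is 7 at row 4 (w4 leaves); pivot element 1.
After the second pivot the obj-row RHS is 16 − (-4)·7 = 44.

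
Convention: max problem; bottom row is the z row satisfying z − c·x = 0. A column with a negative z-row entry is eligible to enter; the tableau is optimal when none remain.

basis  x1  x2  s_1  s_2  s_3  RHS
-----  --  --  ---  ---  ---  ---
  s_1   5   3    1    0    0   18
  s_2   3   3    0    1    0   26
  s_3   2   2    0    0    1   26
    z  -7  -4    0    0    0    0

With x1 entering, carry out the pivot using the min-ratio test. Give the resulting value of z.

Ratio test on column x1 — row 1: 18/5 = 18/5; row 2: 26/3 = 26/3; row 3: 26/2 = 13. Minimum is 18/5 at row 1 (s_1 leaves); pivot element 5.
Pivot on row 1; the z-row RHS becomes 0 − (-7)·(18/5) = 126/5.

126/5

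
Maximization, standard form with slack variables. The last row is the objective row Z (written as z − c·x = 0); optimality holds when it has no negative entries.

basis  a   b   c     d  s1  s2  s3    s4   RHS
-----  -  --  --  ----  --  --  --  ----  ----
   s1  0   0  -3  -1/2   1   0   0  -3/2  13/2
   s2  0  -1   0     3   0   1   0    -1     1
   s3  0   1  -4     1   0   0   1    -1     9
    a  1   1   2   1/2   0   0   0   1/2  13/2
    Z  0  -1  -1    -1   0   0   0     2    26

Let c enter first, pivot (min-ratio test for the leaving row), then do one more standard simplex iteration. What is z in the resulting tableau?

59/2

Ratio test on column c — row 1: entry -3 ≤ 0; row 2: entry 0 ≤ 0; row 3: entry -4 ≤ 0; row 4: (13/2)/2 = 13/4. Minimum is 13/4 at row 4 (a leaves); pivot element 2.
Pivot on row 4; the Z-row RHS becomes 26 − (-1)·(13/4) = 117/4.
Next entering variable (most negative Z-row entry -3/4): d.
Ratio test on column d — row 1: (65/4)/(1/4) = 65; row 2: 1/3 = 1/3; row 3: 22/2 = 11; row 4: (13/4)/(1/4) = 13. Minimum is 1/3 at row 2 (s2 leaves); pivot element 3.
After the second pivot the Z-row RHS is 117/4 − (-3/4)·(1/3) = 59/2.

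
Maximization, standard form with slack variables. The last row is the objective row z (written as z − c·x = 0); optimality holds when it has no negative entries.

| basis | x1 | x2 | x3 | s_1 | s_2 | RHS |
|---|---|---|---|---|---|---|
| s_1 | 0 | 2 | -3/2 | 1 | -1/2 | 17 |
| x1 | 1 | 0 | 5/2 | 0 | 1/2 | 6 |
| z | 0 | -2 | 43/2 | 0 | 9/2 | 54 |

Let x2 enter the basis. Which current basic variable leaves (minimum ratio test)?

s_1

Column x2 entries and ratios — s_1: 17/2 = 17/2; x1: 0 ≤ 0, skip.
Smallest ratio is 17/2 in the row of s_1, so s_1 leaves.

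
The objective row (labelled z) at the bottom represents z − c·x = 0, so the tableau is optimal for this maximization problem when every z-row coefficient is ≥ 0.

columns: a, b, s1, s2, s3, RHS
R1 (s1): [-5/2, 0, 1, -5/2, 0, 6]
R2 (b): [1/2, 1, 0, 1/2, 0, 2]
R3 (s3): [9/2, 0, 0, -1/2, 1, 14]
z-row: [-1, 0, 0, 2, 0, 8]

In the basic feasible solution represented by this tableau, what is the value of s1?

6

s1 is basic (row 1); its value is the RHS of that row, 6.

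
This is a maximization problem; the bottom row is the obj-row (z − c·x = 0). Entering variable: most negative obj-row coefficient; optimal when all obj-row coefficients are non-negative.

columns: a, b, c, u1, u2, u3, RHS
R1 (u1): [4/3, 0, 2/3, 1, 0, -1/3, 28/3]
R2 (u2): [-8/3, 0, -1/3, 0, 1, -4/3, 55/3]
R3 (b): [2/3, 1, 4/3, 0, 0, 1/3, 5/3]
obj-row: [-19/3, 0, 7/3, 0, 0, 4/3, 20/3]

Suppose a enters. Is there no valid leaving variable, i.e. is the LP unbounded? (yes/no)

no

Column a has positive entries in row(s) 1, 3, so the ratio test bounds it — not unbounded.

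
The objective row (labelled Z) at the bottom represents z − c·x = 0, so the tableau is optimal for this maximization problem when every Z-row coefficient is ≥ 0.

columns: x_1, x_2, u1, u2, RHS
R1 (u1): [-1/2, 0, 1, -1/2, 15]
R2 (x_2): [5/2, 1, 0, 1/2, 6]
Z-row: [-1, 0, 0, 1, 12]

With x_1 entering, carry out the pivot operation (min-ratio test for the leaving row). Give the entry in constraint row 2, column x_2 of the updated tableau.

Ratio test on column x_1 — row 1: entry -1/2 ≤ 0; row 2: 6/(5/2) = 12/5. Minimum is 12/5 at row 2 (x_2 leaves); pivot element 5/2.
Divide row 2 by 5/2; eliminate column x_1 from the other rows.
In the new row 2, the x_2 entry is the old entry divided by the pivot: 1/(5/2) = 2/5.

2/5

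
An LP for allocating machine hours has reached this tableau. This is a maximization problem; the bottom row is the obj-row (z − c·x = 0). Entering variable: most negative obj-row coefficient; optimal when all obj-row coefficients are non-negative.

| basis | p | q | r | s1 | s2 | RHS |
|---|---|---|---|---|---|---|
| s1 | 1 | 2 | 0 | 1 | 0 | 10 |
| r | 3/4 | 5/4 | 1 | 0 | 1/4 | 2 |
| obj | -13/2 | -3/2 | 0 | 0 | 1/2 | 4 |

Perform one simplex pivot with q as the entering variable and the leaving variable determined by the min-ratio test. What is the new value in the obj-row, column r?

6/5

Ratio test on column q — row 1: 10/2 = 5; row 2: 2/(5/4) = 8/5. Minimum is 8/5 at row 2 (r leaves); pivot element 5/4.
Divide row 2 by 5/4; eliminate column q from the other rows.
obj-row update in column r: 0 − (-3/2)·(4/5) = 6/5.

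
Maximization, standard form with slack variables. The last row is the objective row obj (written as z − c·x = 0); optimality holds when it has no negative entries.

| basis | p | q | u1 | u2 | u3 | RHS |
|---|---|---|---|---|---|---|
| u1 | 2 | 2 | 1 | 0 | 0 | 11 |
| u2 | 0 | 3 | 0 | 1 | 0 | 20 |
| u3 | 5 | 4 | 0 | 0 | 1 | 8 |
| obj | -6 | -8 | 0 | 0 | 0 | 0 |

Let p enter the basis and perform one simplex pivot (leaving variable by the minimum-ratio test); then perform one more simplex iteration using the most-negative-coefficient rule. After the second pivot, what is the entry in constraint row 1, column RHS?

7

Ratio test on column p — row 1: 11/2 = 11/2; row 2: entry 0 ≤ 0; row 3: 8/5 = 8/5. Minimum is 8/5 at row 3 (u3 leaves); pivot element 5.
Divide row 3 by 5; eliminate column p from the other rows.
Second iteration: most negative obj-row entry is -16/5 in column q, so q enters.
Ratio test on column q — row 1: (39/5)/(2/5) = 39/2; row 2: 20/3 = 20/3; row 3: (8/5)/(4/5) = 2. Minimum is 2 at row 3 (p leaves); pivot element 4/5.
Divide row 3 by 4/5; eliminate column q from the other rows.
After both pivots, the entry at constraint row 1, column RHS is 7.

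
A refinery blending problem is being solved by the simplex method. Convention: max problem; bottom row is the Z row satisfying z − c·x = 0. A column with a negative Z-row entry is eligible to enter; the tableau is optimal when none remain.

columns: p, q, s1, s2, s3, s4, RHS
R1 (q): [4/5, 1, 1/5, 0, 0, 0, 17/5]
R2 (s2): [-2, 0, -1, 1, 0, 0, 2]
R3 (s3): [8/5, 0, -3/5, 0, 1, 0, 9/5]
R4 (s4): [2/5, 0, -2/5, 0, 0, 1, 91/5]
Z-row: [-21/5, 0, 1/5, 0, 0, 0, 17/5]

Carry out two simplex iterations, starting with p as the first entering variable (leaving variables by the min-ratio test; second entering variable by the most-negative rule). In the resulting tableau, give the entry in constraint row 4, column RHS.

Ratio test on column p — row 1: (17/5)/(4/5) = 17/4; row 2: entry -2 ≤ 0; row 3: (9/5)/(8/5) = 9/8; row 4: (91/5)/(2/5) = 91/2. Minimum is 9/8 at row 3 (s3 leaves); pivot element 8/5.
Divide row 3 by 8/5; eliminate column p from the other rows.
Second iteration: most negative Z-row entry is -11/8 in column s1, so s1 enters.
Ratio test on column s1 — row 1: (5/2)/(1/2) = 5; row 2: entry -7/4 ≤ 0; row 3: entry -3/8 ≤ 0; row 4: entry -1/4 ≤ 0. Minimum is 5 at row 1 (q leaves); pivot element 1/2.
Divide row 1 by 1/2; eliminate column s1 from the other rows.
After both pivots, the entry at constraint row 4, column RHS is 19.

19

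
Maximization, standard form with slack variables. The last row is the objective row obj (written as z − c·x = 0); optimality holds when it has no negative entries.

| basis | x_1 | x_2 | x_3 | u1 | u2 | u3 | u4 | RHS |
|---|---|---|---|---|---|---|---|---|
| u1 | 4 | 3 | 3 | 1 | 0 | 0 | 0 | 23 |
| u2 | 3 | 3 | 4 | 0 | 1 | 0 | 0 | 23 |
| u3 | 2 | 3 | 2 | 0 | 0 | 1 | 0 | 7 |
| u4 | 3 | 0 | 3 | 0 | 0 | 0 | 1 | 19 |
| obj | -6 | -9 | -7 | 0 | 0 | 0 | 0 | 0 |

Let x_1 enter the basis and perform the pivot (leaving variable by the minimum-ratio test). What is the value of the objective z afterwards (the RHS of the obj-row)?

21

Ratio test on column x_1 — row 1: 23/4 = 23/4; row 2: 23/3 = 23/3; row 3: 7/2 = 7/2; row 4: 19/3 = 19/3. Minimum is 7/2 at row 3 (u3 leaves); pivot element 2.
Pivot on row 3; the obj-row RHS becomes 0 − (-6)·(7/2) = 21.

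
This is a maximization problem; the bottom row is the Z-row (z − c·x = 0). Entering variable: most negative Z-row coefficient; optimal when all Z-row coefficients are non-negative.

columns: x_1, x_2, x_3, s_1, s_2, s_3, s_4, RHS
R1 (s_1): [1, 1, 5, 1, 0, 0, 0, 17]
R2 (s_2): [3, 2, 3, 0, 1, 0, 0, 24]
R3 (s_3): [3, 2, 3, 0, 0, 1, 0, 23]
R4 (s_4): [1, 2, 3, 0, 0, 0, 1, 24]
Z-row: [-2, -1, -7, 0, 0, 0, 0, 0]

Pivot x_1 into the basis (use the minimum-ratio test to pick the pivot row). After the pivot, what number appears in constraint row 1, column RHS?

Ratio test on column x_1 — row 1: 17/1 = 17; row 2: 24/3 = 8; row 3: 23/3 = 23/3; row 4: 24/1 = 24. Minimum is 23/3 at row 3 (s_3 leaves); pivot element 3.
Divide row 3 by 3; eliminate column x_1 from the other rows.
Row 1 update in column RHS: 17 − 1·(23/3) = 28/3.

28/3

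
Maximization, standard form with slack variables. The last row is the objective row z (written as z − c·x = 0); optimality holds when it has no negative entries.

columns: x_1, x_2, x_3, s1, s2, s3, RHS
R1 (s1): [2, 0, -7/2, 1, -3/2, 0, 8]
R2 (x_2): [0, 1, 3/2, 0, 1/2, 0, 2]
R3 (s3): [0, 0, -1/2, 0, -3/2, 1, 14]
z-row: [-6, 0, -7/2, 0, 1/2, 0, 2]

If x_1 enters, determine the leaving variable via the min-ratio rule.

Column x_1 entries and ratios — s1: 8/2 = 4; x_2: 0 ≤ 0, skip; s3: 0 ≤ 0, skip.
Smallest ratio is 4 in the row of s1, so s1 leaves.

s1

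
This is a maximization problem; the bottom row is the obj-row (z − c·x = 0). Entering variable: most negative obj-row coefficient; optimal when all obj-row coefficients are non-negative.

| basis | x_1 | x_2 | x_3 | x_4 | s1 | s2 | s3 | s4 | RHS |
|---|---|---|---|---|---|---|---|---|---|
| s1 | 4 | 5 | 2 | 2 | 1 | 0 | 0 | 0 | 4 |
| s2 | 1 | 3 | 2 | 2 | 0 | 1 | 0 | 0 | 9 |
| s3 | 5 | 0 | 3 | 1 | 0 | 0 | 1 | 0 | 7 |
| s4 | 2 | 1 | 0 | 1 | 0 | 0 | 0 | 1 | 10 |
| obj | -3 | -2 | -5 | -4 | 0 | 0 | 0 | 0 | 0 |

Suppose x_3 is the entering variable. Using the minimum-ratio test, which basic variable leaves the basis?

s1

Column x_3 entries and ratios — s1: 4/2 = 2; s2: 9/2 = 9/2; s3: 7/3 = 7/3; s4: 0 ≤ 0, skip.
Smallest ratio is 2 in the row of s1, so s1 leaves.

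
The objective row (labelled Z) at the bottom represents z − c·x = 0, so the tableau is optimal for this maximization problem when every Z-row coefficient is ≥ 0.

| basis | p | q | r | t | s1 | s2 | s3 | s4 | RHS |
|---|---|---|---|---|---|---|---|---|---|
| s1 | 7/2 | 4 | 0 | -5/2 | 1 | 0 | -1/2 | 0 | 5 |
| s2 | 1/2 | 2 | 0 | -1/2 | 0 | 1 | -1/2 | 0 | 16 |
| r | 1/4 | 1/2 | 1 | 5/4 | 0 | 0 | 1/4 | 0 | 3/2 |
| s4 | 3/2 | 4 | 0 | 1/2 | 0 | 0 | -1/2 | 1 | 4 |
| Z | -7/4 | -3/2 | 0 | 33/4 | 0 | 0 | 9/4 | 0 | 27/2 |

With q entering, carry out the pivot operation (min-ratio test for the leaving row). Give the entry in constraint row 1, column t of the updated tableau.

Ratio test on column q — row 1: 5/4 = 5/4; row 2: 16/2 = 8; row 3: (3/2)/(1/2) = 3; row 4: 4/4 = 1. Minimum is 1 at row 4 (s4 leaves); pivot element 4.
Divide row 4 by 4; eliminate column q from the other rows.
Row 1 update in column t: -5/2 − 4·(1/8) = -3.

-3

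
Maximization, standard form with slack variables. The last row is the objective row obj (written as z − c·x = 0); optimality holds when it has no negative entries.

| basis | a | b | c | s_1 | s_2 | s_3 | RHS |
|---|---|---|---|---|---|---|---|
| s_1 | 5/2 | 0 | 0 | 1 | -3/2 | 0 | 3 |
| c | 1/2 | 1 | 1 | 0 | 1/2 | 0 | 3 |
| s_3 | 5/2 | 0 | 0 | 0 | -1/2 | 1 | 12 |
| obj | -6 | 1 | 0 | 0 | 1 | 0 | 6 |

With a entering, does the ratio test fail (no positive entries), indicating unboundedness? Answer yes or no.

Column a has positive entries in row(s) 1, 2, 3, so the ratio test bounds it — not unbounded.

no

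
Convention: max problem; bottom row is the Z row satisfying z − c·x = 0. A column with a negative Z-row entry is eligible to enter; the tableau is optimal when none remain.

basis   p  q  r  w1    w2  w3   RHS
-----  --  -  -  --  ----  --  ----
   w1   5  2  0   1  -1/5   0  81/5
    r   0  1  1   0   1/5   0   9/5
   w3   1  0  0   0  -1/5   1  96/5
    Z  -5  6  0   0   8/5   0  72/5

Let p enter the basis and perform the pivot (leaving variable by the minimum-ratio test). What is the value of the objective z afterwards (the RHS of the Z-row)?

Ratio test on column p — row 1: (81/5)/5 = 81/25; row 2: entry 0 ≤ 0; row 3: (96/5)/1 = 96/5. Minimum is 81/25 at row 1 (w1 leaves); pivot element 5.
Pivot on row 1; the Z-row RHS becomes 72/5 − (-5)·(81/25) = 153/5.

153/5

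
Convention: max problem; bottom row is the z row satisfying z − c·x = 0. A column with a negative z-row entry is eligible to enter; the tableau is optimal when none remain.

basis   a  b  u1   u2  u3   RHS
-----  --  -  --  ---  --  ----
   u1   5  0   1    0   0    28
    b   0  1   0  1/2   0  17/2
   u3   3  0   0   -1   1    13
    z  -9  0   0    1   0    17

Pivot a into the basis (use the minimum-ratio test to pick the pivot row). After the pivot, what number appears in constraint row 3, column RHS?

Ratio test on column a — row 1: 28/5 = 28/5; row 2: entry 0 ≤ 0; row 3: 13/3 = 13/3. Minimum is 13/3 at row 3 (u3 leaves); pivot element 3.
Divide row 3 by 3; eliminate column a from the other rows.
In the new row 3, the RHS entry is the old entry divided by the pivot: 13/3 = 13/3.

13/3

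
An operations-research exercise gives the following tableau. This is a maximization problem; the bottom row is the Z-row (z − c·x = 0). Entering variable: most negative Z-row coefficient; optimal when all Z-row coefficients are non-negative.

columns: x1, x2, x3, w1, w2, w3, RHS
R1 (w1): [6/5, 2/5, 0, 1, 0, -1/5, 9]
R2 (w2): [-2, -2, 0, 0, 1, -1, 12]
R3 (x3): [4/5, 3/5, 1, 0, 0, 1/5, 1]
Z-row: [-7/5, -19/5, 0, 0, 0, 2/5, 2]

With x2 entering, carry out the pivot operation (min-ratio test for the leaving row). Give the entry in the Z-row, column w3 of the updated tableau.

5/3

Ratio test on column x2 — row 1: 9/(2/5) = 45/2; row 2: entry -2 ≤ 0; row 3: 1/(3/5) = 5/3. Minimum is 5/3 at row 3 (x3 leaves); pivot element 3/5.
Divide row 3 by 3/5; eliminate column x2 from the other rows.
Z-row update in column w3: 2/5 − (-19/5)·(1/3) = 5/3.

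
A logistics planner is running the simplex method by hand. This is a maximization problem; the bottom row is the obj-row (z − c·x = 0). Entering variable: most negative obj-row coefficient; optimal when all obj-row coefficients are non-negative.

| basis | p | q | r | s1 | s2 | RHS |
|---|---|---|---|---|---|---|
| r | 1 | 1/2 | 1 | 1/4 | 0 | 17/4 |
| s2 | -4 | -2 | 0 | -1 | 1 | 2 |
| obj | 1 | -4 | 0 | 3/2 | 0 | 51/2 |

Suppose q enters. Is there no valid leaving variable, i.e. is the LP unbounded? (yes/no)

Column q has positive entries in row(s) 1, so the ratio test bounds it — not unbounded.

no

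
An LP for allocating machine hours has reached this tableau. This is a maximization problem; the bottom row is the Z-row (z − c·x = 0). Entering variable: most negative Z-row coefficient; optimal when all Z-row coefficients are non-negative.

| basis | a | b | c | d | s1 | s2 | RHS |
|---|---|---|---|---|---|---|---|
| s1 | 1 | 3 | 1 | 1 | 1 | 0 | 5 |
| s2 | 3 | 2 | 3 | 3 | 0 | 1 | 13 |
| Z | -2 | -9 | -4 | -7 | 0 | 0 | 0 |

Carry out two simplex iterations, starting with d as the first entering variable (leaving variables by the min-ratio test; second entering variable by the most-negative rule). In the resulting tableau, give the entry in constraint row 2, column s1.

Ratio test on column d — row 1: 5/1 = 5; row 2: 13/3 = 13/3. Minimum is 13/3 at row 2 (s2 leaves); pivot element 3.
Divide row 2 by 3; eliminate column d from the other rows.
Second iteration: most negative Z-row entry is -13/3 in column b, so b enters.
Ratio test on column b — row 1: (2/3)/(7/3) = 2/7; row 2: (13/3)/(2/3) = 13/2. Minimum is 2/7 at row 1 (s1 leaves); pivot element 7/3.
Divide row 1 by 7/3; eliminate column b from the other rows.
After both pivots, the entry at constraint row 2, column s1 is -2/7.

-2/7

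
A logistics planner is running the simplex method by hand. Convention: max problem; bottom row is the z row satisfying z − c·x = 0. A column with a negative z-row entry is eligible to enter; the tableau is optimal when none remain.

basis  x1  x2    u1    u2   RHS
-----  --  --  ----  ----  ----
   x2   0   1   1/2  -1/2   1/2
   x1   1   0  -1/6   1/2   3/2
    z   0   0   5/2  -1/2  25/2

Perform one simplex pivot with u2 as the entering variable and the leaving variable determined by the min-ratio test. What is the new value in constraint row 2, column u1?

-1/3

Ratio test on column u2 — row 1: entry -1/2 ≤ 0; row 2: (3/2)/(1/2) = 3. Minimum is 3 at row 2 (x1 leaves); pivot element 1/2.
Divide row 2 by 1/2; eliminate column u2 from the other rows.
In the new row 2, the u1 entry is the old entry divided by the pivot: (-1/6)/(1/2) = -1/3.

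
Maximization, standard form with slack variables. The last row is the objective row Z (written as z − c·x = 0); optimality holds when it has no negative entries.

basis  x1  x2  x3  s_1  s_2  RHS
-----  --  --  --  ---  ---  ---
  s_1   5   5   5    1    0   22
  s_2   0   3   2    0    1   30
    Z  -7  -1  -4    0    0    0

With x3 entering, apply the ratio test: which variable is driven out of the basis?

Column x3 entries and ratios — s_1: 22/5 = 22/5; s_2: 30/2 = 15.
Smallest ratio is 22/5 in the row of s_1, so s_1 leaves.

s_1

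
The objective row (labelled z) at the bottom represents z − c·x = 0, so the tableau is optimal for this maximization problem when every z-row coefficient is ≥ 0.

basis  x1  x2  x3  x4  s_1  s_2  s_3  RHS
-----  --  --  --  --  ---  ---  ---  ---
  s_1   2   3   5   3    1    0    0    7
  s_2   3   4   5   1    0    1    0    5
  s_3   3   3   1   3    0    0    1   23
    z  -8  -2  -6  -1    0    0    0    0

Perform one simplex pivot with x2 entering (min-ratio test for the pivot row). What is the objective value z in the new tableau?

Ratio test on column x2 — row 1: 7/3 = 7/3; row 2: 5/4 = 5/4; row 3: 23/3 = 23/3. Minimum is 5/4 at row 2 (s_2 leaves); pivot element 4.
Pivot on row 2; the z-row RHS becomes 0 − (-2)·(5/4) = 5/2.

5/2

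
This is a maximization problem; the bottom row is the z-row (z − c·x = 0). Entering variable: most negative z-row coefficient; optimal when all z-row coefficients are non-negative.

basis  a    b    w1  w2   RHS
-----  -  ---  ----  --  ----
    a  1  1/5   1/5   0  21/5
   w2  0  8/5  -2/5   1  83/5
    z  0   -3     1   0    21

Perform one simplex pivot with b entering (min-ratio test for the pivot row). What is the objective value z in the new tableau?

Ratio test on column b — row 1: (21/5)/(1/5) = 21; row 2: (83/5)/(8/5) = 83/8. Minimum is 83/8 at row 2 (w2 leaves); pivot element 8/5.
Pivot on row 2; the z-row RHS becomes 21 − (-3)·(83/8) = 417/8.

417/8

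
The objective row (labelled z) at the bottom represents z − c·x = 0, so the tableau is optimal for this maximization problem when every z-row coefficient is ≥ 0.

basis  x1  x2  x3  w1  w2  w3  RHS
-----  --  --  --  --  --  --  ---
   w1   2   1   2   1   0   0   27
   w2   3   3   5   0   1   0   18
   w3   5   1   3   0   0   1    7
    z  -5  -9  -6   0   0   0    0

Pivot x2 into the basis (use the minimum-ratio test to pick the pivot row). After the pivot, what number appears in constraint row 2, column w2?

Ratio test on column x2 — row 1: 27/1 = 27; row 2: 18/3 = 6; row 3: 7/1 = 7. Minimum is 6 at row 2 (w2 leaves); pivot element 3.
Divide row 2 by 3; eliminate column x2 from the other rows.
In the new row 2, the w2 entry is the old entry divided by the pivot: 1/3 = 1/3.

1/3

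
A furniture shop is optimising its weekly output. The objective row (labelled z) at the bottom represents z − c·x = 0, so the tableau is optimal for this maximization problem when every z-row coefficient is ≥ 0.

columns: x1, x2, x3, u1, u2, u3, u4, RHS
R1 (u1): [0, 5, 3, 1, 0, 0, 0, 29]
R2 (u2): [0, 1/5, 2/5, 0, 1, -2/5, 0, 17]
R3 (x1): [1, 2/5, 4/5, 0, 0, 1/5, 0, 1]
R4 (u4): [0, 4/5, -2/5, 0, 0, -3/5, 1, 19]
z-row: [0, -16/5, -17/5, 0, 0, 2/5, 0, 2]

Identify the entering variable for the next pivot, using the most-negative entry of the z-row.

x3

Negative z-row entries: x2: -16/5, x3: -17/5.
The most negative is -17/5 in column x3, so x3 enters.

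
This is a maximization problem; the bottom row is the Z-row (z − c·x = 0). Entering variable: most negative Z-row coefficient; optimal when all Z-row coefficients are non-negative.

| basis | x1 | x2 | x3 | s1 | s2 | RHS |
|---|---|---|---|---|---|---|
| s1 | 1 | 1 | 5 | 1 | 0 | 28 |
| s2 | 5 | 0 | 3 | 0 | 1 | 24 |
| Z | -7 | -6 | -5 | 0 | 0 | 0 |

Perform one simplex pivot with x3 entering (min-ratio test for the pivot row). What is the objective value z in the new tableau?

28

Ratio test on column x3 — row 1: 28/5 = 28/5; row 2: 24/3 = 8. Minimum is 28/5 at row 1 (s1 leaves); pivot element 5.
Pivot on row 1; the Z-row RHS becomes 0 − (-5)·(28/5) = 28.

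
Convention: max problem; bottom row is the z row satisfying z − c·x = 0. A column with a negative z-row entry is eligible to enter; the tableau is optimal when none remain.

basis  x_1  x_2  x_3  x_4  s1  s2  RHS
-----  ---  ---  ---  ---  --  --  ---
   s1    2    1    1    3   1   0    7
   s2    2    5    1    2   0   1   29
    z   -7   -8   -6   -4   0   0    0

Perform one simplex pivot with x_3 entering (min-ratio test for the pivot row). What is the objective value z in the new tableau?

42

Ratio test on column x_3 — row 1: 7/1 = 7; row 2: 29/1 = 29. Minimum is 7 at row 1 (s1 leaves); pivot element 1.
Pivot on row 1; the z-row RHS becomes 0 − (-6)·7 = 42.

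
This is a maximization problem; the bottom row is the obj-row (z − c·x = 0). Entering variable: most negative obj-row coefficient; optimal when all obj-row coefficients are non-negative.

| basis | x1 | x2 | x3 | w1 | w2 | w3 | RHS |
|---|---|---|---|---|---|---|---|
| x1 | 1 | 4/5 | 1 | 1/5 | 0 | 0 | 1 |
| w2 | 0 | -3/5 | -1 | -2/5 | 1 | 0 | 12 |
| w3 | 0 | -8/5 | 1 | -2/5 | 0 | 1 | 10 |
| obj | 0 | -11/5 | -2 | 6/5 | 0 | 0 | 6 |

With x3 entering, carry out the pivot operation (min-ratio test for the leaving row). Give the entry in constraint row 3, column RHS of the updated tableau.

9

Ratio test on column x3 — row 1: 1/1 = 1; row 2: entry -1 ≤ 0; row 3: 10/1 = 10. Minimum is 1 at row 1 (x1 leaves); pivot element 1.
Divide row 1 by 1; eliminate column x3 from the other rows.
Row 3 update in column RHS: 10 − 1·1 = 9.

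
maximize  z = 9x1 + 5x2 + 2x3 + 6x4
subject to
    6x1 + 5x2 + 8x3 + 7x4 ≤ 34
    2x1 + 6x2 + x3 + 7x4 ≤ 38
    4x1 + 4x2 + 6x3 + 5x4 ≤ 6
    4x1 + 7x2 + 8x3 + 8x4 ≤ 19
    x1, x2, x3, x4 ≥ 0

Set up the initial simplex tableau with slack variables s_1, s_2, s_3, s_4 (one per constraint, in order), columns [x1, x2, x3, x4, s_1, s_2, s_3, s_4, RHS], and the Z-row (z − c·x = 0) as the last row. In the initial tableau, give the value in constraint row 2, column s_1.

Slack s_1 belongs to constraint 1; its column is the unit vector e_1, so the entry in row 2 is 0.

0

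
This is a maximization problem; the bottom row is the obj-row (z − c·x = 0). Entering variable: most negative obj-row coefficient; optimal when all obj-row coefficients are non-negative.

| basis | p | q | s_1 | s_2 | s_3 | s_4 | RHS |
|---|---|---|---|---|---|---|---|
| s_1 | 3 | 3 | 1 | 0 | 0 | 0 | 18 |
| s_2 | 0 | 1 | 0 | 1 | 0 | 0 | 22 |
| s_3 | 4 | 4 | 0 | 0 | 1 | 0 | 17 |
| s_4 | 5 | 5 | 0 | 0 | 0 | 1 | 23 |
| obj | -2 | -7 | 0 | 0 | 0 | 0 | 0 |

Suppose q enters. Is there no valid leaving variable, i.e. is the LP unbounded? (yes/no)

no

Column q has positive entries in row(s) 1, 2, 3, 4, so the ratio test bounds it — not unbounded.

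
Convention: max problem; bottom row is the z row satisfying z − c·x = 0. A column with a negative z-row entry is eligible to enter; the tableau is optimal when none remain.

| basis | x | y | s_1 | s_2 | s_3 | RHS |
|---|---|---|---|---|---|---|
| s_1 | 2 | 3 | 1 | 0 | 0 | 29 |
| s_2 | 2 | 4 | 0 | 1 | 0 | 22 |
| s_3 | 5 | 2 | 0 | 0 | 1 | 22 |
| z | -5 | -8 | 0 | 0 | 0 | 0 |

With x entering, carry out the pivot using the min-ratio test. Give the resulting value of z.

22

Ratio test on column x — row 1: 29/2 = 29/2; row 2: 22/2 = 11; row 3: 22/5 = 22/5. Minimum is 22/5 at row 3 (s_3 leaves); pivot element 5.
Pivot on row 3; the z-row RHS becomes 0 − (-5)·(22/5) = 22.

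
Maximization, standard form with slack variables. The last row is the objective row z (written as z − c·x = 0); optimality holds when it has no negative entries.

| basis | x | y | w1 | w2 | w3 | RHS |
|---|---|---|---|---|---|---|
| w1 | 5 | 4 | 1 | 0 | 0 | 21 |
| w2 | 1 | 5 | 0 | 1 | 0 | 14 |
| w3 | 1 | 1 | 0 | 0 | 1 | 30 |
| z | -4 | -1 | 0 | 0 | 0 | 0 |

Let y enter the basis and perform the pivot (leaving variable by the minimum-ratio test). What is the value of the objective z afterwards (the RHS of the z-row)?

14/5

Ratio test on column y — row 1: 21/4 = 21/4; row 2: 14/5 = 14/5; row 3: 30/1 = 30. Minimum is 14/5 at row 2 (w2 leaves); pivot element 5.
Pivot on row 2; the z-row RHS becomes 0 − (-1)·(14/5) = 14/5.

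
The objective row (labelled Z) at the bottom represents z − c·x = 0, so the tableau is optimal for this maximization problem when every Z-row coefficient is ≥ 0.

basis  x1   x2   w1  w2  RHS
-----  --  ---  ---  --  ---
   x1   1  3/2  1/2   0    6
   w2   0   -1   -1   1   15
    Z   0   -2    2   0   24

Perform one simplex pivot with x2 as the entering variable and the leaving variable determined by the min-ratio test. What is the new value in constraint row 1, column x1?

2/3

Ratio test on column x2 — row 1: 6/(3/2) = 4; row 2: entry -1 ≤ 0. Minimum is 4 at row 1 (x1 leaves); pivot element 3/2.
Divide row 1 by 3/2; eliminate column x2 from the other rows.
In the new row 1, the x1 entry is the old entry divided by the pivot: 1/(3/2) = 2/3.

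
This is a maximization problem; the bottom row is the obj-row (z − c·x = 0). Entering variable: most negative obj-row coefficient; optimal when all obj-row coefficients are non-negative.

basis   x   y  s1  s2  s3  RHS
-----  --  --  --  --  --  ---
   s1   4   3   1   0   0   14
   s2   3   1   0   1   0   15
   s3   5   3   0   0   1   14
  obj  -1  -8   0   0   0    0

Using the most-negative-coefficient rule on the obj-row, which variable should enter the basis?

y

Negative obj-row entries: x: -1, y: -8.
The most negative is -8 in column y, so y enters.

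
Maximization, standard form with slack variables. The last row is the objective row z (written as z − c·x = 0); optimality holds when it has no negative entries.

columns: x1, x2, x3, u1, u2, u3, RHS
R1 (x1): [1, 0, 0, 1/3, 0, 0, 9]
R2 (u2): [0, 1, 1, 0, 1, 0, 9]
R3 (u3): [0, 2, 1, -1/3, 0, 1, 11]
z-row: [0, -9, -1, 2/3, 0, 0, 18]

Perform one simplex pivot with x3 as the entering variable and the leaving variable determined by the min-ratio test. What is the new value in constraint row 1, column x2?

0

Ratio test on column x3 — row 1: entry 0 ≤ 0; row 2: 9/1 = 9; row 3: 11/1 = 11. Minimum is 9 at row 2 (u2 leaves); pivot element 1.
Divide row 2 by 1; eliminate column x3 from the other rows.
Row 1 update in column x2: 0 − 0·1 = 0.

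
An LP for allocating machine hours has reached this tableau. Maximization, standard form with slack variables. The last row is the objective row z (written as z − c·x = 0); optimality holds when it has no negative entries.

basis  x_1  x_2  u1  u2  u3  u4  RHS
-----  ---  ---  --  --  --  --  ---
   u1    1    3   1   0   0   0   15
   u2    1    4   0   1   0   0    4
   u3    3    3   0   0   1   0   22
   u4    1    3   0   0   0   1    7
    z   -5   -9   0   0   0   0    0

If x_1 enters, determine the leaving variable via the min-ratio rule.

u2

Column x_1 entries and ratios — u1: 15/1 = 15; u2: 4/1 = 4; u3: 22/3 = 22/3; u4: 7/1 = 7.
Smallest ratio is 4 in the row of u2, so u2 leaves.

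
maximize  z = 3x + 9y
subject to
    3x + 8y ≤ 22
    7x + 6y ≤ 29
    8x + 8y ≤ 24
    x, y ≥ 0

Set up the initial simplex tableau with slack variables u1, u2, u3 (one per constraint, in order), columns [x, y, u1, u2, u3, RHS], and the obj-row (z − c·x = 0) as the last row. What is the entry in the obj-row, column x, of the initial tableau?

The obj-row carries the negated objective coefficients: the x entry is -3.

-3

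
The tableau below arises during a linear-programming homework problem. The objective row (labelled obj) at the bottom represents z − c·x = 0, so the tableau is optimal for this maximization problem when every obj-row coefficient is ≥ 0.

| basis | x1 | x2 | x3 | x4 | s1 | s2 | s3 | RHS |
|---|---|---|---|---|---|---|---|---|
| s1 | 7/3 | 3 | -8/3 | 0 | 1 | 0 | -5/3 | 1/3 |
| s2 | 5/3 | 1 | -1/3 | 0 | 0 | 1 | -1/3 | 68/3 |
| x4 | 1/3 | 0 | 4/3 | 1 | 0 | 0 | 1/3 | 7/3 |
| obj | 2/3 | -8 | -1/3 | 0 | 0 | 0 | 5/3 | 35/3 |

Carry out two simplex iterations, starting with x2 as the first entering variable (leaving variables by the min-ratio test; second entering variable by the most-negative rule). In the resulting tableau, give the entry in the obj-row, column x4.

Ratio test on column x2 — row 1: (1/3)/3 = 1/9; row 2: (68/3)/1 = 68/3; row 3: entry 0 ≤ 0. Minimum is 1/9 at row 1 (s1 leaves); pivot element 3.
Divide row 1 by 3; eliminate column x2 from the other rows.
Second iteration: most negative obj-row entry is -67/9 in column x3, so x3 enters.
Ratio test on column x3 — row 1: entry -8/9 ≤ 0; row 2: (203/9)/(5/9) = 203/5; row 3: (7/3)/(4/3) = 7/4. Minimum is 7/4 at row 3 (x4 leaves); pivot element 4/3.
Divide row 3 by 4/3; eliminate column x3 from the other rows.
After both pivots, the entry at the obj-row, column x4 is 67/12.

67/12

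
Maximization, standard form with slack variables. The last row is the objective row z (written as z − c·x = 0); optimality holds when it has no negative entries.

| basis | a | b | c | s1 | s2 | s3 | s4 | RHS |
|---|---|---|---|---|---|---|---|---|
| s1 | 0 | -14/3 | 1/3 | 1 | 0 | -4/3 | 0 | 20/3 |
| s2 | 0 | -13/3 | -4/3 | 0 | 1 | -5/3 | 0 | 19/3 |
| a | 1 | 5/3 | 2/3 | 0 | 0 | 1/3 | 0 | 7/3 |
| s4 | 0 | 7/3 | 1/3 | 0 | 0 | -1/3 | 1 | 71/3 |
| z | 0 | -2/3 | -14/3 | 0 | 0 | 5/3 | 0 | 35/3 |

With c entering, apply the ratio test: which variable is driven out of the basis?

Column c entries and ratios — s1: (20/3)/(1/3) = 20; s2: -4/3 ≤ 0, skip; a: (7/3)/(2/3) = 7/2; s4: (71/3)/(1/3) = 71.
Smallest ratio is 7/2 in the row of a, so a leaves.

a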